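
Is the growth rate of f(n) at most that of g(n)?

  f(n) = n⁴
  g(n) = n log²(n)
False

f(n) = n⁴ is O(n⁴), and g(n) = n log²(n) is O(n log² n).
Since O(n⁴) grows faster than O(n log² n), f(n) = O(g(n)) is false.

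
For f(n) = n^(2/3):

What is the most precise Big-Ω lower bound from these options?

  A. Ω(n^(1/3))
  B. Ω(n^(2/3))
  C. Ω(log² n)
B

f(n) = n^(2/3) is Ω(n^(2/3)).
All listed options are valid Big-Ω bounds (lower bounds),
but Ω(n^(2/3)) is the tightest (largest valid bound).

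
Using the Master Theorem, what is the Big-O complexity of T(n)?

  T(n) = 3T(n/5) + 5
Θ(n^log₅(3))

Master Theorem: a = 3, b = 5, f(n) = 5.
Compute the critical exponent d = log₅(3) = 0.683.
Compare f(n) = Θ(1) against n^d:
  k = 0 < d = 0.683, so f(n) = O(n^(d-ε)) — Case 1.
  The recursion cost dominates: T(n) = Θ(n^d) = Θ(n^log₅(3)).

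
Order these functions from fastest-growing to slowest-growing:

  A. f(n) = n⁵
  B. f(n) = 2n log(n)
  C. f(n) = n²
A > C > B

Comparing growth rates:
A = n⁵ is O(n⁵)
C = n² is O(n²)
B = 2n log(n) is O(n log n)

Therefore, the order from fastest to slowest is: A > C > B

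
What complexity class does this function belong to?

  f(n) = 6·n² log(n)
O(n² log n)

The dominant term in 6·n² log(n) is 6·n² log(n), which is Θ(n² log n).
Constants are absorbed, so the tightest bound is O(n² log n).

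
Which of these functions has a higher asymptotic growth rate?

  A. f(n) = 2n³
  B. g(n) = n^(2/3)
A

f(n) = 2n³ is O(n³), while g(n) = n^(2/3) is O(n^(2/3)).
Since O(n³) grows faster than O(n^(2/3)), f(n) dominates.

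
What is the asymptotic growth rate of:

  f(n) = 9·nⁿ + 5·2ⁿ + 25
Θ(nⁿ)

Order the terms by growth rate: 25 ≺ 5·2ⁿ ≺ 9·nⁿ.
The fastest-growing term 9·nⁿ dominates as n → ∞; dropping its constant factor gives Θ(nⁿ).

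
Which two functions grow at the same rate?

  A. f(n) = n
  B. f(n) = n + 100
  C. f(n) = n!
A and B

Examining each function:
  A. n is O(n)
  B. n + 100 is O(n)
  C. n! is O(n!)

Functions A and B both have the same complexity class.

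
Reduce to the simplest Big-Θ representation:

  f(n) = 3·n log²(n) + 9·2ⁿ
Θ(2ⁿ)

Order the terms by growth rate: 3·n log²(n) ≺ 9·2ⁿ.
The fastest-growing term 9·2ⁿ dominates as n → ∞; dropping its constant factor gives Θ(2ⁿ).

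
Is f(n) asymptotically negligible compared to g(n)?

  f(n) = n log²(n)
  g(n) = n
False

f(n) = n log²(n) is O(n log² n), and g(n) = n is O(n).
Since O(n log² n) grows faster than or equal to O(n), f(n) = o(g(n)) is false.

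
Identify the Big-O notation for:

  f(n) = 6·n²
O(n²)

The dominant term in 6·n² is 6·n², which is Θ(n²).
Constants are absorbed, so the tightest bound is O(n²).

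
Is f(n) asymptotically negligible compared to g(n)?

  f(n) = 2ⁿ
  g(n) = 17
False

f(n) = 2ⁿ is O(2ⁿ), and g(n) = 17 is O(1).
Since O(2ⁿ) grows faster than or equal to O(1), f(n) = o(g(n)) is false.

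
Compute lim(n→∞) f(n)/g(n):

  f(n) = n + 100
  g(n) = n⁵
0

Since n + 100 (O(n)) grows slower than n⁵ (O(n⁵)),
the ratio f(n)/g(n) → 0 as n → ∞.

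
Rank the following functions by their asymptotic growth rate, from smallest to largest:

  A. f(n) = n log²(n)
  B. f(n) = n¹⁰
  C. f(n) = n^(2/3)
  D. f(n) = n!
C < A < B < D

Comparing growth rates:
C = n^(2/3) is O(n^(2/3))
A = n log²(n) is O(n log² n)
B = n¹⁰ is O(n¹⁰)
D = n! is O(n!)

Therefore, the order from slowest to fastest is: C < A < B < D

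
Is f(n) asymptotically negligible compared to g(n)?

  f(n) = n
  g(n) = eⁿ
True

f(n) = n is O(n), and g(n) = eⁿ is O(eⁿ).
Since O(n) grows strictly slower than O(eⁿ), f(n) = o(g(n)) is true.
This means lim(n→∞) f(n)/g(n) = 0.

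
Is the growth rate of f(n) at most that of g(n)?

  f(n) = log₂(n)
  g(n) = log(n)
True

f(n) = log₂(n) and g(n) = log(n) are both O(log n).
Big-O permits equal growth rates (f ≤ c·g for some c), so f(n) = O(g(n)) is true.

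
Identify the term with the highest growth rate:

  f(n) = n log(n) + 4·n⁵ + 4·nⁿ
4·nⁿ

Looking at each term:
  - n log(n) is O(n log n)
  - 4·n⁵ is O(n⁵)
  - 4·nⁿ is O(nⁿ)

The term 4·nⁿ (O(nⁿ)) grows fastest and dominates all others.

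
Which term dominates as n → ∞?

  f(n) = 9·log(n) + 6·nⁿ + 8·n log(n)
6·nⁿ

Looking at each term:
  - 9·log(n) is O(log n)
  - 6·nⁿ is O(nⁿ)
  - 8·n log(n) is O(n log n)

The term 6·nⁿ (O(nⁿ)) grows fastest and dominates all others.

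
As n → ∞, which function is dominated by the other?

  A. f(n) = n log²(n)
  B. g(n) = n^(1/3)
B

f(n) = n log²(n) is O(n log² n), while g(n) = n^(1/3) is O(n^(1/3)).
Since O(n^(1/3)) grows slower than O(n log² n), g(n) is dominated.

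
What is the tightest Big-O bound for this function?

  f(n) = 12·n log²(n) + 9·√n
O(n log² n)

The dominant term in 12·n log²(n) + 9·√n is 12·n log²(n), which is Θ(n log² n).
Lower-order terms (9·√n) are asymptotically negligible.
Constants are absorbed, so the tightest bound is O(n log² n).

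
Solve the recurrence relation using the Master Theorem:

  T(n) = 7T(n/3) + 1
Θ(n^log₃(7))

Master Theorem: a = 7, b = 3, f(n) = 1.
Compute the critical exponent d = log₃(7) = 1.771.
Compare f(n) = Θ(1) against n^d:
  k = 0 < d = 1.771, so f(n) = O(n^(d-ε)) — Case 1.
  The recursion cost dominates: T(n) = Θ(n^d) = Θ(n^log₃(7)).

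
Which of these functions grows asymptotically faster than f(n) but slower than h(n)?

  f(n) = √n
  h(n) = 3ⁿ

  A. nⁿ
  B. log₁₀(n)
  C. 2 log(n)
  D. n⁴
D

We need g(n) with √n = o(g(n)) and g(n) = o(3ⁿ), i.e. O(√n) ≺ g ≺ O(3ⁿ).
Check each option:
  A. nⁿ — O(nⁿ) does not grow strictly slower than h(n)
  B. log₁₀(n) — O(log n) does not grow strictly faster than f(n)
  C. 2 log(n) — O(log n) does not grow strictly faster than f(n)
  D. n⁴ — O(n⁴) is strictly between O(√n) and O(3ⁿ) ✓

Only option D (n⁴) lies strictly between.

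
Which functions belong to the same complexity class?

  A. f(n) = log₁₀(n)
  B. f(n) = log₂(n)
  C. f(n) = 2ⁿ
A and B

Examining each function:
  A. log₁₀(n) is O(log n)
  B. log₂(n) is O(log n)
  C. 2ⁿ is O(2ⁿ)

Functions A and B both have the same complexity class.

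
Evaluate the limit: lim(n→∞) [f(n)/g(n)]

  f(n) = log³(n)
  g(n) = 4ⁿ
0

Since log³(n) (O(log³ n)) grows slower than 4ⁿ (O(4ⁿ)),
the ratio f(n)/g(n) → 0 as n → ∞.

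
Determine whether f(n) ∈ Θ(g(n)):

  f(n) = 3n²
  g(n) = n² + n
True

f(n) = 3n² and g(n) = n² + n are both O(n²).
Since they have the same asymptotic growth rate, f(n) = Θ(g(n)) is true.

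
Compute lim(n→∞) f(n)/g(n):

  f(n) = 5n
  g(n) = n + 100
5

Since 5n and n + 100 have the same growth rate (O(n)),
the ratio converges to a constant: 5.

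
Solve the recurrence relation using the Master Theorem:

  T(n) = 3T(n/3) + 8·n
Θ(n log n)

Master Theorem: a = 3, b = 3, f(n) = 8·n.
Compute the critical exponent d = log₃(3) = 1.
Compare f(n) = Θ(n) against n^d:
  k = 1 = d, so f(n) = Θ(n^d) — Case 2.
  Work is balanced across levels: T(n) = Θ(n^d log n) = Θ(n log n).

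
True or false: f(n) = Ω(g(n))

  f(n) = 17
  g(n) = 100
True

f(n) = 17 and g(n) = 100 are both O(1).
Big-Ω permits equal growth rates (f ≥ c·g for some c > 0), so f(n) = Ω(g(n)) is true.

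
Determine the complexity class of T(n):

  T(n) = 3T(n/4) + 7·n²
Θ(n²)

Master Theorem: a = 3, b = 4, f(n) = 7·n².
Compute the critical exponent d = log₄(3) = 0.792.
Compare f(n) = Θ(n²) against n^d:
  k = 2 > d = 0.792, so f(n) = Ω(n^(d+ε)) — Case 3.
  Regularity: a·(n/b)^2/n^2 = a/b^2 = 3/16 < 1 ✓.
  The top-level work dominates: T(n) = Θ(f(n)) = Θ(n²).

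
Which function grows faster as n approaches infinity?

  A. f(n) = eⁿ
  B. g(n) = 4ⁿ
B

f(n) = eⁿ is O(eⁿ), while g(n) = 4ⁿ is O(4ⁿ).
Since O(4ⁿ) grows faster than O(eⁿ), g(n) dominates.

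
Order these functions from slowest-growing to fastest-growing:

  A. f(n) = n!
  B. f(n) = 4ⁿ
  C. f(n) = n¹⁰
C < B < A

Comparing growth rates:
C = n¹⁰ is O(n¹⁰)
B = 4ⁿ is O(4ⁿ)
A = n! is O(n!)

Therefore, the order from slowest to fastest is: C < B < A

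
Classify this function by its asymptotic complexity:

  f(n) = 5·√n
O(√n)

The dominant term in 5·√n is 5·√n, which is Θ(√n).
Constants are absorbed, so the tightest bound is O(√n).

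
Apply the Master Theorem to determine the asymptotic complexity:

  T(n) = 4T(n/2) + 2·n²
Θ(n² log n)

Master Theorem: a = 4, b = 2, f(n) = 2·n².
Compute the critical exponent d = log₂(4) = 2.
Compare f(n) = Θ(n²) against n^d:
  k = 2 = d, so f(n) = Θ(n^d) — Case 2.
  Work is balanced across levels: T(n) = Θ(n^d log n) = Θ(n² log n).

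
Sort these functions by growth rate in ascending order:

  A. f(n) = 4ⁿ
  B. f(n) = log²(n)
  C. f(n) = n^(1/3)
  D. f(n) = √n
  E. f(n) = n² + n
B < C < D < E < A

Comparing growth rates:
B = log²(n) is O(log² n)
C = n^(1/3) is O(n^(1/3))
D = √n is O(√n)
E = n² + n is O(n²)
A = 4ⁿ is O(4ⁿ)

Therefore, the order from slowest to fastest is: B < C < D < E < A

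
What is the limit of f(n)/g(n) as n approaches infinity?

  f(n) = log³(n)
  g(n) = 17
∞

Since log³(n) (O(log³ n)) grows faster than 17 (O(1)),
the ratio f(n)/g(n) → ∞ as n → ∞.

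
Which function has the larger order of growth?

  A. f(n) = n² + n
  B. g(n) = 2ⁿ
B

f(n) = n² + n is O(n²), while g(n) = 2ⁿ is O(2ⁿ).
Since O(2ⁿ) grows faster than O(n²), g(n) dominates.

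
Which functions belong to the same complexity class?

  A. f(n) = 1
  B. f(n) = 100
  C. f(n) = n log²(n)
A and B

Examining each function:
  A. 1 is O(1)
  B. 100 is O(1)
  C. n log²(n) is O(n log² n)

Functions A and B both have the same complexity class.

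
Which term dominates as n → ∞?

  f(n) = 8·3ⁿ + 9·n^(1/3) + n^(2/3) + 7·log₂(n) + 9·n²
8·3ⁿ

Looking at each term:
  - 8·3ⁿ is O(3ⁿ)
  - 9·n^(1/3) is O(n^(1/3))
  - n^(2/3) is O(n^(2/3))
  - 7·log₂(n) is O(log n)
  - 9·n² is O(n²)

The term 8·3ⁿ (O(3ⁿ)) grows fastest and dominates all others.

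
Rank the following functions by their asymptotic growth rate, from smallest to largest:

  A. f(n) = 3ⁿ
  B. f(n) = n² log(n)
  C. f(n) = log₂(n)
C < B < A

Comparing growth rates:
C = log₂(n) is O(log n)
B = n² log(n) is O(n² log n)
A = 3ⁿ is O(3ⁿ)

Therefore, the order from slowest to fastest is: C < B < A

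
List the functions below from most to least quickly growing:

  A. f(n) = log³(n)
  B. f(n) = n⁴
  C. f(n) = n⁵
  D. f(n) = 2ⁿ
D > C > B > A

Comparing growth rates:
D = 2ⁿ is O(2ⁿ)
C = n⁵ is O(n⁵)
B = n⁴ is O(n⁴)
A = log³(n) is O(log³ n)

Therefore, the order from fastest to slowest is: D > C > B > A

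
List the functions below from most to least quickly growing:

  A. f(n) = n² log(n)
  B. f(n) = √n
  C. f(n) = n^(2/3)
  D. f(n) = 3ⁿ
D > A > C > B

Comparing growth rates:
D = 3ⁿ is O(3ⁿ)
A = n² log(n) is O(n² log n)
C = n^(2/3) is O(n^(2/3))
B = √n is O(√n)

Therefore, the order from fastest to slowest is: D > A > C > B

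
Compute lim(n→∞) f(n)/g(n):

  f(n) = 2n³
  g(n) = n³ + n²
2

Since 2n³ and n³ + n² have the same growth rate (O(n³)),
the ratio converges to a constant: 2.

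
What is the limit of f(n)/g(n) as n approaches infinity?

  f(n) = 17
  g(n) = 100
17/100

Since 17 and 100 have the same growth rate (O(1)),
the ratio converges to a constant: 17/100.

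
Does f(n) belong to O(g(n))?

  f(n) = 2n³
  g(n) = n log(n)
False

f(n) = 2n³ is O(n³), and g(n) = n log(n) is O(n log n).
Since O(n³) grows faster than O(n log n), f(n) = O(g(n)) is false.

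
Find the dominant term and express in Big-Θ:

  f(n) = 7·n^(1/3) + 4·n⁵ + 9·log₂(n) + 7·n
Θ(n⁵)

Order the terms by growth rate: 9·log₂(n) ≺ 7·n^(1/3) ≺ 7·n ≺ 4·n⁵.
The fastest-growing term 4·n⁵ dominates as n → ∞; dropping its constant factor gives Θ(n⁵).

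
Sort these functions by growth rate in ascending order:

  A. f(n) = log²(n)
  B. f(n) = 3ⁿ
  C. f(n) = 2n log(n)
A < C < B

Comparing growth rates:
A = log²(n) is O(log² n)
C = 2n log(n) is O(n log n)
B = 3ⁿ is O(3ⁿ)

Therefore, the order from slowest to fastest is: A < C < B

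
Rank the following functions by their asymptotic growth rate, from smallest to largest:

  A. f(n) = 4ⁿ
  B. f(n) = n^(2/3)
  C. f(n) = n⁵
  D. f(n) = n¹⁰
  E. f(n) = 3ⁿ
B < C < D < E < A

Comparing growth rates:
B = n^(2/3) is O(n^(2/3))
C = n⁵ is O(n⁵)
D = n¹⁰ is O(n¹⁰)
E = 3ⁿ is O(3ⁿ)
A = 4ⁿ is O(4ⁿ)

Therefore, the order from slowest to fastest is: B < C < D < E < A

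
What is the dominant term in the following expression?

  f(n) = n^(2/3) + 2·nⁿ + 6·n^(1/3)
2·nⁿ

Looking at each term:
  - n^(2/3) is O(n^(2/3))
  - 2·nⁿ is O(nⁿ)
  - 6·n^(1/3) is O(n^(1/3))

The term 2·nⁿ (O(nⁿ)) grows fastest and dominates all others.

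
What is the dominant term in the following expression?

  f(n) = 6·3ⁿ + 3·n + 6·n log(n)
6·3ⁿ

Looking at each term:
  - 6·3ⁿ is O(3ⁿ)
  - 3·n is O(n)
  - 6·n log(n) is O(n log n)

The term 6·3ⁿ (O(3ⁿ)) grows fastest and dominates all others.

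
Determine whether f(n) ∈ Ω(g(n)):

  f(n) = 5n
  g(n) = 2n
True

f(n) = 5n and g(n) = 2n are both O(n).
Big-Ω permits equal growth rates (f ≥ c·g for some c > 0), so f(n) = Ω(g(n)) is true.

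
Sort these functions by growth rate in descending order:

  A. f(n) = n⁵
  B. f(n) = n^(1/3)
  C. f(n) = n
A > C > B

Comparing growth rates:
A = n⁵ is O(n⁵)
C = n is O(n)
B = n^(1/3) is O(n^(1/3))

Therefore, the order from fastest to slowest is: A > C > B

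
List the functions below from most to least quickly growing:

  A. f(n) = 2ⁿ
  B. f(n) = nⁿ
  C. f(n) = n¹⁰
B > A > C

Comparing growth rates:
B = nⁿ is O(nⁿ)
A = 2ⁿ is O(2ⁿ)
C = n¹⁰ is O(n¹⁰)

Therefore, the order from fastest to slowest is: B > A > C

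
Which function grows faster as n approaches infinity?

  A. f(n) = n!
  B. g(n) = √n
A

f(n) = n! is O(n!), while g(n) = √n is O(√n).
Since O(n!) grows faster than O(√n), f(n) dominates.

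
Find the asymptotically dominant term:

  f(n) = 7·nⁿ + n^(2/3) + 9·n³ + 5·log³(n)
7·nⁿ

Looking at each term:
  - 7·nⁿ is O(nⁿ)
  - n^(2/3) is O(n^(2/3))
  - 9·n³ is O(n³)
  - 5·log³(n) is O(log³ n)

The term 7·nⁿ (O(nⁿ)) grows fastest and dominates all others.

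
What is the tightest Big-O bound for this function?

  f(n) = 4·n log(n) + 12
O(n log n)

The dominant term in 4·n log(n) + 12 is 4·n log(n), which is Θ(n log n).
Lower-order terms (12) are asymptotically negligible.
Constants are absorbed, so the tightest bound is O(n log n).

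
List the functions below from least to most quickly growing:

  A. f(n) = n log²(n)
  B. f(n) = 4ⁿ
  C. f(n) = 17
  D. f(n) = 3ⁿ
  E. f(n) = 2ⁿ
C < A < E < D < B

Comparing growth rates:
C = 17 is O(1)
A = n log²(n) is O(n log² n)
E = 2ⁿ is O(2ⁿ)
D = 3ⁿ is O(3ⁿ)
B = 4ⁿ is O(4ⁿ)

Therefore, the order from slowest to fastest is: C < A < E < D < B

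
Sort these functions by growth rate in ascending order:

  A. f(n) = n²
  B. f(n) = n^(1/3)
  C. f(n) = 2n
B < C < A

Comparing growth rates:
B = n^(1/3) is O(n^(1/3))
C = 2n is O(n)
A = n² is O(n²)

Therefore, the order from slowest to fastest is: B < C < A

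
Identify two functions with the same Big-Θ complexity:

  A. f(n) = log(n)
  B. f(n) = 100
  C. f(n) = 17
B and C

Examining each function:
  A. log(n) is O(log n)
  B. 100 is O(1)
  C. 17 is O(1)

Functions B and C both have the same complexity class.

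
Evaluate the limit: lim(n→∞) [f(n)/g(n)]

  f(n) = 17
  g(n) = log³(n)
0

Since 17 (O(1)) grows slower than log³(n) (O(log³ n)),
the ratio f(n)/g(n) → 0 as n → ∞.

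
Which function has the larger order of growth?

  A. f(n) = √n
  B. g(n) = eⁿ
B

f(n) = √n is O(√n), while g(n) = eⁿ is O(eⁿ).
Since O(eⁿ) grows faster than O(√n), g(n) dominates.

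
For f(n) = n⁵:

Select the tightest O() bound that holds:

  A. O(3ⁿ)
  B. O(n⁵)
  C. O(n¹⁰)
B

f(n) = n⁵ is O(n⁵).
All listed options are valid Big-O bounds (upper bounds),
but O(n⁵) is the tightest (smallest valid bound).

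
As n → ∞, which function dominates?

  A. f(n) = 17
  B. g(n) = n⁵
B

f(n) = 17 is O(1), while g(n) = n⁵ is O(n⁵).
Since O(n⁵) grows faster than O(1), g(n) dominates.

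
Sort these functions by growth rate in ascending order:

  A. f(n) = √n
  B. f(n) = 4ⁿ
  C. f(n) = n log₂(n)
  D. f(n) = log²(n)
D < A < C < B

Comparing growth rates:
D = log²(n) is O(log² n)
A = √n is O(√n)
C = n log₂(n) is O(n log n)
B = 4ⁿ is O(4ⁿ)

Therefore, the order from slowest to fastest is: D < A < C < B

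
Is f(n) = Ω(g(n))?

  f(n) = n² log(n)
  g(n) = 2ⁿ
False

f(n) = n² log(n) is O(n² log n), and g(n) = 2ⁿ is O(2ⁿ).
Since O(n² log n) grows slower than O(2ⁿ), f(n) = Ω(g(n)) is false.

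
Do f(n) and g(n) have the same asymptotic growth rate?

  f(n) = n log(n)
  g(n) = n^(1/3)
False

f(n) = n log(n) is O(n log n), and g(n) = n^(1/3) is O(n^(1/3)).
Since they have different growth rates, f(n) = Θ(g(n)) is false.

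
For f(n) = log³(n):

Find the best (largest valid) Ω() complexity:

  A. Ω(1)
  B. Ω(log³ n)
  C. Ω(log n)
B

f(n) = log³(n) is Ω(log³ n).
All listed options are valid Big-Ω bounds (lower bounds),
but Ω(log³ n) is the tightest (largest valid bound).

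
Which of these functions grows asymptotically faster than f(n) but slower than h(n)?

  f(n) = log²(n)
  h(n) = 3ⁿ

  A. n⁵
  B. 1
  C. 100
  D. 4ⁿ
A

We need g(n) with log²(n) = o(g(n)) and g(n) = o(3ⁿ), i.e. O(log² n) ≺ g ≺ O(3ⁿ).
Check each option:
  A. n⁵ — O(n⁵) is strictly between O(log² n) and O(3ⁿ) ✓
  B. 1 — O(1) does not grow strictly faster than f(n)
  C. 100 — O(1) does not grow strictly faster than f(n)
  D. 4ⁿ — O(4ⁿ) does not grow strictly slower than h(n)

Only option A (n⁵) lies strictly between.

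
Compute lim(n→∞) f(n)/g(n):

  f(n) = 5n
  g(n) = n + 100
5

Since 5n and n + 100 have the same growth rate (O(n)),
the ratio converges to a constant: 5.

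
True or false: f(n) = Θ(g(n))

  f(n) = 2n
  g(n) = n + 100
True

f(n) = 2n and g(n) = n + 100 are both O(n).
Since they have the same asymptotic growth rate, f(n) = Θ(g(n)) is true.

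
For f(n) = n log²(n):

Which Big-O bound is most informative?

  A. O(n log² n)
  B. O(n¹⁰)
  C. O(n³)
A

f(n) = n log²(n) is O(n log² n).
All listed options are valid Big-O bounds (upper bounds),
but O(n log² n) is the tightest (smallest valid bound).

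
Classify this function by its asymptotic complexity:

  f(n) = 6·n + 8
O(n)

The dominant term in 6·n + 8 is 6·n, which is Θ(n).
Lower-order terms (8) are asymptotically negligible.
Constants are absorbed, so the tightest bound is O(n).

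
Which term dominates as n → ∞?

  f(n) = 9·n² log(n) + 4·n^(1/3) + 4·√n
9·n² log(n)

Looking at each term:
  - 9·n² log(n) is O(n² log n)
  - 4·n^(1/3) is O(n^(1/3))
  - 4·√n is O(√n)

The term 9·n² log(n) (O(n² log n)) grows fastest and dominates all others.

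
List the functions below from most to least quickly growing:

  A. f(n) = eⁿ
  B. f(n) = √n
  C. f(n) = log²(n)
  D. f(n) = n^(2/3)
A > D > B > C

Comparing growth rates:
A = eⁿ is O(eⁿ)
D = n^(2/3) is O(n^(2/3))
B = √n is O(√n)
C = log²(n) is O(log² n)

Therefore, the order from fastest to slowest is: A > D > B > C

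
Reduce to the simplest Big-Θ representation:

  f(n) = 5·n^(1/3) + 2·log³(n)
Θ(n^(1/3))

Order the terms by growth rate: 2·log³(n) ≺ 5·n^(1/3).
The fastest-growing term 5·n^(1/3) dominates as n → ∞; dropping its constant factor gives Θ(n^(1/3)).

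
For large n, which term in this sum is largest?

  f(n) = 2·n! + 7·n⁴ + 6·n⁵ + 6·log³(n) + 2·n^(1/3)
2·n!

Looking at each term:
  - 2·n! is O(n!)
  - 7·n⁴ is O(n⁴)
  - 6·n⁵ is O(n⁵)
  - 6·log³(n) is O(log³ n)
  - 2·n^(1/3) is O(n^(1/3))

The term 2·n! (O(n!)) grows fastest and dominates all others.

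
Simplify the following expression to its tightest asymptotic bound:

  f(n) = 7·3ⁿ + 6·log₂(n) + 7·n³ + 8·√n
Θ(3ⁿ)

Order the terms by growth rate: 6·log₂(n) ≺ 8·√n ≺ 7·n³ ≺ 7·3ⁿ.
The fastest-growing term 7·3ⁿ dominates as n → ∞; dropping its constant factor gives Θ(3ⁿ).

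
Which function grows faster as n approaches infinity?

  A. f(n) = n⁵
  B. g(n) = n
A

f(n) = n⁵ is O(n⁵), while g(n) = n is O(n).
Since O(n⁵) grows faster than O(n), f(n) dominates.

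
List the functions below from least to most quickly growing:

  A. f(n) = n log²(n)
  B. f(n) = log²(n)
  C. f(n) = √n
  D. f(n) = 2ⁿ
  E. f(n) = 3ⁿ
B < C < A < D < E

Comparing growth rates:
B = log²(n) is O(log² n)
C = √n is O(√n)
A = n log²(n) is O(n log² n)
D = 2ⁿ is O(2ⁿ)
E = 3ⁿ is O(3ⁿ)

Therefore, the order from slowest to fastest is: B < C < A < D < E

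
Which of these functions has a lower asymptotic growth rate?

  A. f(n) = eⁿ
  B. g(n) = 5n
B

f(n) = eⁿ is O(eⁿ), while g(n) = 5n is O(n).
Since O(n) grows slower than O(eⁿ), g(n) is dominated.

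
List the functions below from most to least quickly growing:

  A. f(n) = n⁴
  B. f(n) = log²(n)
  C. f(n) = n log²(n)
A > C > B

Comparing growth rates:
A = n⁴ is O(n⁴)
C = n log²(n) is O(n log² n)
B = log²(n) is O(log² n)

Therefore, the order from fastest to slowest is: A > C > B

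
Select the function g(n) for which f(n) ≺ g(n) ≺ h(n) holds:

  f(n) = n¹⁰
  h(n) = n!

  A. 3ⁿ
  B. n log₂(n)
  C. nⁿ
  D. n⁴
A

We need g(n) with n¹⁰ = o(g(n)) and g(n) = o(n!), i.e. O(n¹⁰) ≺ g ≺ O(n!).
Check each option:
  A. 3ⁿ — O(3ⁿ) is strictly between O(n¹⁰) and O(n!) ✓
  B. n log₂(n) — O(n log n) does not grow strictly faster than f(n)
  C. nⁿ — O(nⁿ) does not grow strictly slower than h(n)
  D. n⁴ — O(n⁴) does not grow strictly faster than f(n)

Only option A (3ⁿ) lies strictly between.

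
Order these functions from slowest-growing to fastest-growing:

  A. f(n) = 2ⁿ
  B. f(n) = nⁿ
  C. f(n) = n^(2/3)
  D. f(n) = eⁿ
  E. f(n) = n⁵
C < E < A < D < B

Comparing growth rates:
C = n^(2/3) is O(n^(2/3))
E = n⁵ is O(n⁵)
A = 2ⁿ is O(2ⁿ)
D = eⁿ is O(eⁿ)
B = nⁿ is O(nⁿ)

Therefore, the order from slowest to fastest is: C < E < A < D < B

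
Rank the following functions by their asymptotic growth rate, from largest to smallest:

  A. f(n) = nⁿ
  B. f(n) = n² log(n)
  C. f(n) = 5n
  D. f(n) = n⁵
A > D > B > C

Comparing growth rates:
A = nⁿ is O(nⁿ)
D = n⁵ is O(n⁵)
B = n² log(n) is O(n² log n)
C = 5n is O(n)

Therefore, the order from fastest to slowest is: A > D > B > C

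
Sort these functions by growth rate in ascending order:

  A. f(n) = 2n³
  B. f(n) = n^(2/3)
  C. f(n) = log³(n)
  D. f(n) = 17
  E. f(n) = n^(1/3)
D < C < E < B < A

Comparing growth rates:
D = 17 is O(1)
C = log³(n) is O(log³ n)
E = n^(1/3) is O(n^(1/3))
B = n^(2/3) is O(n^(2/3))
A = 2n³ is O(n³)

Therefore, the order from slowest to fastest is: D < C < E < B < A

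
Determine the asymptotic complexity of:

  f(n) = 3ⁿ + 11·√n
O(3ⁿ)

The dominant term in 3ⁿ + 11·√n is 3ⁿ, which is Θ(3ⁿ).
Lower-order terms (11·√n) are asymptotically negligible.
Constants are absorbed, so the tightest bound is O(3ⁿ).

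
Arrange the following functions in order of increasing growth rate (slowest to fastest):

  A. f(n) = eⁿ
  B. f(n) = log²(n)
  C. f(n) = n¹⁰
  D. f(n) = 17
D < B < C < A

Comparing growth rates:
D = 17 is O(1)
B = log²(n) is O(log² n)
C = n¹⁰ is O(n¹⁰)
A = eⁿ is O(eⁿ)

Therefore, the order from slowest to fastest is: D < B < C < A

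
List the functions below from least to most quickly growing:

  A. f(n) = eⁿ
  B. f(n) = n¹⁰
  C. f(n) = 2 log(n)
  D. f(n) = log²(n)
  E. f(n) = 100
E < C < D < B < A

Comparing growth rates:
E = 100 is O(1)
C = 2 log(n) is O(log n)
D = log²(n) is O(log² n)
B = n¹⁰ is O(n¹⁰)
A = eⁿ is O(eⁿ)

Therefore, the order from slowest to fastest is: E < C < D < B < A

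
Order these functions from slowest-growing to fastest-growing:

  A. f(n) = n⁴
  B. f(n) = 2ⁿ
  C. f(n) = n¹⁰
A < C < B

Comparing growth rates:
A = n⁴ is O(n⁴)
C = n¹⁰ is O(n¹⁰)
B = 2ⁿ is O(2ⁿ)

Therefore, the order from slowest to fastest is: A < C < B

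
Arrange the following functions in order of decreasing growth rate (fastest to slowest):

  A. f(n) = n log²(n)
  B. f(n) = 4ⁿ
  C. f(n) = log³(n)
B > A > C

Comparing growth rates:
B = 4ⁿ is O(4ⁿ)
A = n log²(n) is O(n log² n)
C = log³(n) is O(log³ n)

Therefore, the order from fastest to slowest is: B > A > C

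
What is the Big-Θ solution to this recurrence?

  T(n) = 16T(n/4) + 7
Θ(n²)

Master Theorem: a = 16, b = 4, f(n) = 7.
Compute the critical exponent d = log₄(16) = 2.
Compare f(n) = Θ(1) against n^d:
  k = 0 < d = 2, so f(n) = O(n^(d-ε)) — Case 1.
  The recursion cost dominates: T(n) = Θ(n^d) = Θ(n²).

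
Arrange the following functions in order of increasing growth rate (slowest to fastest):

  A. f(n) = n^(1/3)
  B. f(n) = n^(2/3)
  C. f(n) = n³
A < B < C

Comparing growth rates:
A = n^(1/3) is O(n^(1/3))
B = n^(2/3) is O(n^(2/3))
C = n³ is O(n³)

Therefore, the order from slowest to fastest is: A < B < C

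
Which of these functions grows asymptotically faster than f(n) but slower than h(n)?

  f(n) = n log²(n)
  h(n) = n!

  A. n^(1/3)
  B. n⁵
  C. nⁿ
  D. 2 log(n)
B

We need g(n) with n log²(n) = o(g(n)) and g(n) = o(n!), i.e. O(n log² n) ≺ g ≺ O(n!).
Check each option:
  A. n^(1/3) — O(n^(1/3)) does not grow strictly faster than f(n)
  B. n⁵ — O(n⁵) is strictly between O(n log² n) and O(n!) ✓
  C. nⁿ — O(nⁿ) does not grow strictly slower than h(n)
  D. 2 log(n) — O(log n) does not grow strictly faster than f(n)

Only option B (n⁵) lies strictly between.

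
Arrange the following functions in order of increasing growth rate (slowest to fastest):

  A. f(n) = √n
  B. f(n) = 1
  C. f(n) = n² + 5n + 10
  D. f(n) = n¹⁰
B < A < C < D

Comparing growth rates:
B = 1 is O(1)
A = √n is O(√n)
C = n² + 5n + 10 is O(n²)
D = n¹⁰ is O(n¹⁰)

Therefore, the order from slowest to fastest is: B < A < C < D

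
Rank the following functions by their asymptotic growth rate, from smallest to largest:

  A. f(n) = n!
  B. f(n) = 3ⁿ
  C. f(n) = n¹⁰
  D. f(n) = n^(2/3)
D < C < B < A

Comparing growth rates:
D = n^(2/3) is O(n^(2/3))
C = n¹⁰ is O(n¹⁰)
B = 3ⁿ is O(3ⁿ)
A = n! is O(n!)

Therefore, the order from slowest to fastest is: D < C < B < A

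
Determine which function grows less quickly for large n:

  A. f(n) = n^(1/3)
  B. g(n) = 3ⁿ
A

f(n) = n^(1/3) is O(n^(1/3)), while g(n) = 3ⁿ is O(3ⁿ).
Since O(n^(1/3)) grows slower than O(3ⁿ), f(n) is dominated.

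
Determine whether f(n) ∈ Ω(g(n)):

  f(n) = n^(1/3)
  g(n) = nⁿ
False

f(n) = n^(1/3) is O(n^(1/3)), and g(n) = nⁿ is O(nⁿ).
Since O(n^(1/3)) grows slower than O(nⁿ), f(n) = Ω(g(n)) is false.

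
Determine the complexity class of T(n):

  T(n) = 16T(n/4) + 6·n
Θ(n²)

Master Theorem: a = 16, b = 4, f(n) = 6·n.
Compute the critical exponent d = log₄(16) = 2.
Compare f(n) = Θ(n) against n^d:
  k = 1 < d = 2, so f(n) = O(n^(d-ε)) — Case 1.
  The recursion cost dominates: T(n) = Θ(n^d) = Θ(n²).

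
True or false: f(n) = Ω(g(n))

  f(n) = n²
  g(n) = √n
True

f(n) = n² is O(n²), and g(n) = √n is O(√n).
Since O(n²) grows at least as fast as O(√n), f(n) = Ω(g(n)) is true.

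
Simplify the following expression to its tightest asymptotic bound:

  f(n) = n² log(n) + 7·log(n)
Θ(n² log n)

Order the terms by growth rate: 7·log(n) ≺ n² log(n).
The fastest-growing term n² log(n) dominates as n → ∞; dropping its constant factor gives Θ(n² log n).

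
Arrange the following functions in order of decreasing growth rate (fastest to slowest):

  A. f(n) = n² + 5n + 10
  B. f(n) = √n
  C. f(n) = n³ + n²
C > A > B

Comparing growth rates:
C = n³ + n² is O(n³)
A = n² + 5n + 10 is O(n²)
B = √n is O(√n)

Therefore, the order from fastest to slowest is: C > A > B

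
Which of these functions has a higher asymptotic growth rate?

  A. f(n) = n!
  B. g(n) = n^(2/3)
A

f(n) = n! is O(n!), while g(n) = n^(2/3) is O(n^(2/3)).
Since O(n!) grows faster than O(n^(2/3)), f(n) dominates.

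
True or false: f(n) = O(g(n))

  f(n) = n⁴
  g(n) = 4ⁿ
True

f(n) = n⁴ is O(n⁴), and g(n) = 4ⁿ is O(4ⁿ).
Since O(n⁴) ⊆ O(4ⁿ) (f grows no faster than g), f(n) = O(g(n)) is true.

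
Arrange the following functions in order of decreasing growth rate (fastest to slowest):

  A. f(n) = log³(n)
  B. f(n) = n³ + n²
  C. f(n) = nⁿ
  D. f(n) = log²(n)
C > B > A > D

Comparing growth rates:
C = nⁿ is O(nⁿ)
B = n³ + n² is O(n³)
A = log³(n) is O(log³ n)
D = log²(n) is O(log² n)

Therefore, the order from fastest to slowest is: C > B > A > D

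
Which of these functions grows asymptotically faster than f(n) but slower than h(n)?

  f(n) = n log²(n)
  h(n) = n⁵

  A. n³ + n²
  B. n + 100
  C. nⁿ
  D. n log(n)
A

We need g(n) with n log²(n) = o(g(n)) and g(n) = o(n⁵), i.e. O(n log² n) ≺ g ≺ O(n⁵).
Check each option:
  A. n³ + n² — O(n³) is strictly between O(n log² n) and O(n⁵) ✓
  B. n + 100 — O(n) does not grow strictly faster than f(n)
  C. nⁿ — O(nⁿ) does not grow strictly slower than h(n)
  D. n log(n) — O(n log n) does not grow strictly faster than f(n)

Only option A (n³ + n²) lies strictly between.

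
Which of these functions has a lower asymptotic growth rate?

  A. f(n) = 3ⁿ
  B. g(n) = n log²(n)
B

f(n) = 3ⁿ is O(3ⁿ), while g(n) = n log²(n) is O(n log² n).
Since O(n log² n) grows slower than O(3ⁿ), g(n) is dominated.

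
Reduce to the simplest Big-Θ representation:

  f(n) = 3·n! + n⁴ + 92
Θ(n!)

Order the terms by growth rate: 92 ≺ n⁴ ≺ 3·n!.
The fastest-growing term 3·n! dominates as n → ∞; dropping its constant factor gives Θ(n!).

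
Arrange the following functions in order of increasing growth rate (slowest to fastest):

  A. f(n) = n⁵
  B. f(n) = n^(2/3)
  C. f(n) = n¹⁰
B < A < C

Comparing growth rates:
B = n^(2/3) is O(n^(2/3))
A = n⁵ is O(n⁵)
C = n¹⁰ is O(n¹⁰)

Therefore, the order from slowest to fastest is: B < A < C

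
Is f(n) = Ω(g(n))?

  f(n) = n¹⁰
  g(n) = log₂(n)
True

f(n) = n¹⁰ is O(n¹⁰), and g(n) = log₂(n) is O(log n).
Since O(n¹⁰) grows at least as fast as O(log n), f(n) = Ω(g(n)) is true.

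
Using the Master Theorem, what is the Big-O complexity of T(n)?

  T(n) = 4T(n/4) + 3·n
Θ(n log n)

Master Theorem: a = 4, b = 4, f(n) = 3·n.
Compute the critical exponent d = log₄(4) = 1.
Compare f(n) = Θ(n) against n^d:
  k = 1 = d, so f(n) = Θ(n^d) — Case 2.
  Work is balanced across levels: T(n) = Θ(n^d log n) = Θ(n log n).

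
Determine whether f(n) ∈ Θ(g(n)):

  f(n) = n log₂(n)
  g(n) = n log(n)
True

f(n) = n log₂(n) and g(n) = n log(n) are both O(n log n).
Since they have the same asymptotic growth rate, f(n) = Θ(g(n)) is true.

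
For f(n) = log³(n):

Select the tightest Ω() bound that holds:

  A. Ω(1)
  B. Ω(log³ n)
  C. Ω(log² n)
B

f(n) = log³(n) is Ω(log³ n).
All listed options are valid Big-Ω bounds (lower bounds),
but Ω(log³ n) is the tightest (largest valid bound).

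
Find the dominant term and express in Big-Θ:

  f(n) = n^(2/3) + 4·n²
Θ(n²)

Order the terms by growth rate: n^(2/3) ≺ 4·n².
The fastest-growing term 4·n² dominates as n → ∞; dropping its constant factor gives Θ(n²).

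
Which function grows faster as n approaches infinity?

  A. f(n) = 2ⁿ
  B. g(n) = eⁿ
B

f(n) = 2ⁿ is O(2ⁿ), while g(n) = eⁿ is O(eⁿ).
Since O(eⁿ) grows faster than O(2ⁿ), g(n) dominates.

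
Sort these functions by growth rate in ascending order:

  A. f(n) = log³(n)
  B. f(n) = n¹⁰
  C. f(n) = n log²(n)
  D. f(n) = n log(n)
A < D < C < B

Comparing growth rates:
A = log³(n) is O(log³ n)
D = n log(n) is O(n log n)
C = n log²(n) is O(n log² n)
B = n¹⁰ is O(n¹⁰)

Therefore, the order from slowest to fastest is: A < D < C < B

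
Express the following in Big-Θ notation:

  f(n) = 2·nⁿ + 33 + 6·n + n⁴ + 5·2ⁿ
Θ(nⁿ)

Order the terms by growth rate: 33 ≺ 6·n ≺ n⁴ ≺ 5·2ⁿ ≺ 2·nⁿ.
The fastest-growing term 2·nⁿ dominates as n → ∞; dropping its constant factor gives Θ(nⁿ).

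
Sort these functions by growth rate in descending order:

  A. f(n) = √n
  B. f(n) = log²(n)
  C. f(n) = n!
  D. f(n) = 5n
C > D > A > B

Comparing growth rates:
C = n! is O(n!)
D = 5n is O(n)
A = √n is O(√n)
B = log²(n) is O(log² n)

Therefore, the order from fastest to slowest is: C > D > A > B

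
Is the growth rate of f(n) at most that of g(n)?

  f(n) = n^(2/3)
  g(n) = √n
False

f(n) = n^(2/3) is O(n^(2/3)), and g(n) = √n is O(√n).
Since O(n^(2/3)) grows faster than O(√n), f(n) = O(g(n)) is false.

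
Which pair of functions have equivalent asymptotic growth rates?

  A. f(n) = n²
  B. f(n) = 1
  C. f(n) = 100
B and C

Examining each function:
  A. n² is O(n²)
  B. 1 is O(1)
  C. 100 is O(1)

Functions B and C both have the same complexity class.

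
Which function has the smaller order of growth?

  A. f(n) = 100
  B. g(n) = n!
A

f(n) = 100 is O(1), while g(n) = n! is O(n!).
Since O(1) grows slower than O(n!), f(n) is dominated.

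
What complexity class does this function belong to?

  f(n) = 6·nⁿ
O(nⁿ)

The dominant term in 6·nⁿ is 6·nⁿ, which is Θ(nⁿ).
Constants are absorbed, so the tightest bound is O(nⁿ).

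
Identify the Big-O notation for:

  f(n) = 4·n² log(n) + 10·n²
O(n² log n)

The dominant term in 4·n² log(n) + 10·n² is 4·n² log(n), which is Θ(n² log n).
Lower-order terms (10·n²) are asymptotically negligible.
Constants are absorbed, so the tightest bound is O(n² log n).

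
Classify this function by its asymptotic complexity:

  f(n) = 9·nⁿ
O(nⁿ)

The dominant term in 9·nⁿ is 9·nⁿ, which is Θ(nⁿ).
Constants are absorbed, so the tightest bound is O(nⁿ).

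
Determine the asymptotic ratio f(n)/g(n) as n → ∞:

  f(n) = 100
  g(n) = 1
100

Since 100 and 1 have the same growth rate (O(1)),
the ratio converges to a constant: 100.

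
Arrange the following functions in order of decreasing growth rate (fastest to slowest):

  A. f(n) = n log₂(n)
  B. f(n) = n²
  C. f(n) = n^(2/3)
B > A > C

Comparing growth rates:
B = n² is O(n²)
A = n log₂(n) is O(n log n)
C = n^(2/3) is O(n^(2/3))

Therefore, the order from fastest to slowest is: B > A > C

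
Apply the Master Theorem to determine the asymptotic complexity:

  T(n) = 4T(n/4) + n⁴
Θ(n⁴)

Master Theorem: a = 4, b = 4, f(n) = n⁴.
Compute the critical exponent d = log₄(4) = 1.
Compare f(n) = Θ(n⁴) against n^d:
  k = 4 > d = 1, so f(n) = Ω(n^(d+ε)) — Case 3.
  Regularity: a·(n/b)^4/n^4 = a/b^4 = 4/256 < 1 ✓.
  The top-level work dominates: T(n) = Θ(f(n)) = Θ(n⁴).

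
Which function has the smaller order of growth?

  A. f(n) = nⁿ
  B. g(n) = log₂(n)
B

f(n) = nⁿ is O(nⁿ), while g(n) = log₂(n) is O(log n).
Since O(log n) grows slower than O(nⁿ), g(n) is dominated.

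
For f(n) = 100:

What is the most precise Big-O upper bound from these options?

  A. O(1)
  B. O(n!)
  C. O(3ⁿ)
A

f(n) = 100 is O(1).
All listed options are valid Big-O bounds (upper bounds),
but O(1) is the tightest (smallest valid bound).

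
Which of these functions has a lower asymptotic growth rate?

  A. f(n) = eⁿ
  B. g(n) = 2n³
B

f(n) = eⁿ is O(eⁿ), while g(n) = 2n³ is O(n³).
Since O(n³) grows slower than O(eⁿ), g(n) is dominated.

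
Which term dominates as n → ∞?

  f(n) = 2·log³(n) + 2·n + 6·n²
6·n²

Looking at each term:
  - 2·log³(n) is O(log³ n)
  - 2·n is O(n)
  - 6·n² is O(n²)

The term 6·n² (O(n²)) grows fastest and dominates all others.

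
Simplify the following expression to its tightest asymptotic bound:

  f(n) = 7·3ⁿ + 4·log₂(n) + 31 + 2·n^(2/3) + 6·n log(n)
Θ(3ⁿ)

Order the terms by growth rate: 31 ≺ 4·log₂(n) ≺ 2·n^(2/3) ≺ 6·n log(n) ≺ 7·3ⁿ.
The fastest-growing term 7·3ⁿ dominates as n → ∞; dropping its constant factor gives Θ(3ⁿ).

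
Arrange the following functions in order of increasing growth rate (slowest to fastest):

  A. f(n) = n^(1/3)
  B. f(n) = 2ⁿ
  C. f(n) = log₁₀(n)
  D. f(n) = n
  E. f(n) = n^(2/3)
C < A < E < D < B

Comparing growth rates:
C = log₁₀(n) is O(log n)
A = n^(1/3) is O(n^(1/3))
E = n^(2/3) is O(n^(2/3))
D = n is O(n)
B = 2ⁿ is O(2ⁿ)

Therefore, the order from slowest to fastest is: C < A < E < D < B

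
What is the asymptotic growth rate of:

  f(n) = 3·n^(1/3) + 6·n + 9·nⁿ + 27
Θ(nⁿ)

Order the terms by growth rate: 27 ≺ 3·n^(1/3) ≺ 6·n ≺ 9·nⁿ.
The fastest-growing term 9·nⁿ dominates as n → ∞; dropping its constant factor gives Θ(nⁿ).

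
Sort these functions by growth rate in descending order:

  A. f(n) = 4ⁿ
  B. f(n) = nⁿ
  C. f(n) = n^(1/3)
B > A > C

Comparing growth rates:
B = nⁿ is O(nⁿ)
A = 4ⁿ is O(4ⁿ)
C = n^(1/3) is O(n^(1/3))

Therefore, the order from fastest to slowest is: B > A > C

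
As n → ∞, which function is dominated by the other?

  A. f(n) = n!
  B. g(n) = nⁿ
A

f(n) = n! is O(n!), while g(n) = nⁿ is O(nⁿ).
Since O(n!) grows slower than O(nⁿ), f(n) is dominated.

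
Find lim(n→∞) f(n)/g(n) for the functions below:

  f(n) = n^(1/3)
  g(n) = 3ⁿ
0

Since n^(1/3) (O(n^(1/3))) grows slower than 3ⁿ (O(3ⁿ)),
the ratio f(n)/g(n) → 0 as n → ∞.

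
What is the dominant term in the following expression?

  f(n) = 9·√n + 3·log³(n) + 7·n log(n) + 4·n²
4·n²

Looking at each term:
  - 9·√n is O(√n)
  - 3·log³(n) is O(log³ n)
  - 7·n log(n) is O(n log n)
  - 4·n² is O(n²)

The term 4·n² (O(n²)) grows fastest and dominates all others.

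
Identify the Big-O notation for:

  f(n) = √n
O(√n)

The dominant term in √n is √n, which is Θ(√n).
Constants are absorbed, so the tightest bound is O(√n).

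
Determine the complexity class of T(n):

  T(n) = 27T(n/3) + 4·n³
Θ(n³ log n)

Master Theorem: a = 27, b = 3, f(n) = 4·n³.
Compute the critical exponent d = log₃(27) = 3.
Compare f(n) = Θ(n³) against n^d:
  k = 3 = d, so f(n) = Θ(n^d) — Case 2.
  Work is balanced across levels: T(n) = Θ(n^d log n) = Θ(n³ log n).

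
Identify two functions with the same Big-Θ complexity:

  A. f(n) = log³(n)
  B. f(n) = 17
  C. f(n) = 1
B and C

Examining each function:
  A. log³(n) is O(log³ n)
  B. 17 is O(1)
  C. 1 is O(1)

Functions B and C both have the same complexity class.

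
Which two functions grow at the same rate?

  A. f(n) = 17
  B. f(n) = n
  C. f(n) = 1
A and C

Examining each function:
  A. 17 is O(1)
  B. n is O(n)
  C. 1 is O(1)

Functions A and C both have the same complexity class.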